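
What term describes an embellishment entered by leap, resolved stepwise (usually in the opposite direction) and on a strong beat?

Appoggiatura.

Approach: by leap. Departure: by step. Metric position: strong.
Leap in, step out, in a metrically strong position — an appoggiatura. (It is the mirror image of the escape tone, which steps in and leaps out from a weak position.)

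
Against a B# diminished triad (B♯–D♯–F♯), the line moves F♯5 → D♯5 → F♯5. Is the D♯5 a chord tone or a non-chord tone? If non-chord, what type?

B# diminished triad contains B♯, D♯, F♯; D♯ is the third, so it is a chord tone.

Chord tone (the third of B# diminished triad).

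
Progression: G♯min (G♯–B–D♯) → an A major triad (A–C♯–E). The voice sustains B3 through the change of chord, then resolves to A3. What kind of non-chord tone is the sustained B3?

B3 is a suspension.

The harmony at that moment is A major triad (A, C♯, E); B3 is not a chord tone.
It is held over (the same pitch as the preceding B3) and left by step down to A3.
Held over from the previous chord and resolving down by step — a suspension.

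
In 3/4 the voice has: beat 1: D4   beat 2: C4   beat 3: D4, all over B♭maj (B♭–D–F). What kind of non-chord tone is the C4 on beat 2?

The harmony at that moment is B♭ major triad (B♭, D, F); C4 is not a chord tone.
It is approached by step down from D4 and left by step up to D4.
Step away and step back to the same note — a neighbor tone (lower neighbor).

Lower neighbor tone.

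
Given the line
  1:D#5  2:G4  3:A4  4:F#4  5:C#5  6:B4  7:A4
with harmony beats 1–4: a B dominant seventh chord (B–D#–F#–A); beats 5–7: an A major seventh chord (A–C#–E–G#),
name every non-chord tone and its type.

G4 (beat 2) — appoggiatura; B4 (beat 6) — passing tone.

The harmony at that moment is B dominant seventh chord (B, D#, F#, A); G4 is not a chord tone.
It is approached by leap down from D#5 and left by step up to A4.
Leap in, step out — an appoggiatura.
The harmony at that moment is A major seventh chord (A, C#, E, G#); B4 is not a chord tone.
It is approached by step down from C#5 and left by step down to A4.
Step in, step out in the same direction — a passing tone.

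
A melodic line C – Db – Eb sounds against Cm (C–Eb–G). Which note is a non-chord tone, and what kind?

Db is a passing tone.

The harmony at that moment is C minor triad (C, Eb, G); Db is not a chord tone.
It is approached by step up from C and left by step up to Eb.
Step in, step out in the same direction — a passing tone.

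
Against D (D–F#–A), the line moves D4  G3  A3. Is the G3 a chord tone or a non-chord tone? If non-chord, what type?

Non-chord tone — an appoggiatura.

The harmony at that moment is D major triad (D, F#, A); G3 is not a chord tone.
It is approached by leap down from D4 and left by step up to A3.
Leap in, step out — an appoggiatura.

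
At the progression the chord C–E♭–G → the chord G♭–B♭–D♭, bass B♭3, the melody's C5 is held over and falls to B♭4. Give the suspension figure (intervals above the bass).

9–8 suspension.

At the second chord the bass is B♭3. The suspended C5 lies a ninth above the bass; after resolving down by step to B♭4, the interval above the bass becomes an octave.
Suspension figures are named by those two intervals: 9–8.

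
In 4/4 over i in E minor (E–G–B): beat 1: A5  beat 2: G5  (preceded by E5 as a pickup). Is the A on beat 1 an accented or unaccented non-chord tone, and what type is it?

Accented appoggiatura.

The harmony at that moment is E minor triad (E, G, B); A5 is not a chord tone.
It is approached by leap up from E5 and left by step down to G5.
Leap in, step out — an appoggiatura.
It falls on the downbeat, so it is accented.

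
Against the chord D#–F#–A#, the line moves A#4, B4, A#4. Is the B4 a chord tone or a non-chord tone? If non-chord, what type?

The harmony at that moment is D# minor triad (D#, F#, A#); B4 is not a chord tone.
It is approached by step up from A#4 and left by step down to A#4.
Step away and step back to the same note — a neighbor tone (upper neighbor).

Non-chord tone — a neighbor tone.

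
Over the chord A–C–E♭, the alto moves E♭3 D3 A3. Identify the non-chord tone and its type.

The harmony at that moment is A diminished triad (A, C, E♭); D3 is not a chord tone.
It is approached by step down from E♭3 and left by leap up to A3.
Step in, leap out — an escape tone.

D3 is an escape tone.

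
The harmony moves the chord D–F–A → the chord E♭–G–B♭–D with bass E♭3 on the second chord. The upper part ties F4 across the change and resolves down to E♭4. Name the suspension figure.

At the second chord the bass is E♭3. The suspended F4 lies a ninth above the bass; after resolving down by step to E♭4, the interval above the bass becomes an octave.
Suspension figures are named by those two intervals: 9–8.

9–8 suspension.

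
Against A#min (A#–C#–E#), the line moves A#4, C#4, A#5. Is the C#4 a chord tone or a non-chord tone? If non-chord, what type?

Chord tone (the third of A# minor triad).

A# minor triad contains A#, C#, E#; C# is the third, so it is a chord tone.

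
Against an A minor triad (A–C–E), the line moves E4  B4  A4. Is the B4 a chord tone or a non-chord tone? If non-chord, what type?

Non-chord tone — an appoggiatura.

The harmony at that moment is A minor triad (A, C, E); B4 is not a chord tone.
It is approached by leap up from E4 and left by step down to A4.
Leap in, step out — an appoggiatura.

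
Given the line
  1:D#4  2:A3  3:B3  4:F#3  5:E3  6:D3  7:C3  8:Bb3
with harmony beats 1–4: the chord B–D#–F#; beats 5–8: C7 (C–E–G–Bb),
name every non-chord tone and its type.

The harmony at that moment is B major triad (B, D#, F#); A3 is not a chord tone.
It is approached by leap down from D#4 and left by step up to B3.
Leap in, step out — an appoggiatura.
The harmony at that moment is C dominant seventh chord (C, E, G, Bb); D3 is not a chord tone.
It is approached by step down from E3 and left by step down to C3.
Step in, step out in the same direction — a passing tone.

A3 (beat 2) — appoggiatura; D3 (beat 6) — passing tone.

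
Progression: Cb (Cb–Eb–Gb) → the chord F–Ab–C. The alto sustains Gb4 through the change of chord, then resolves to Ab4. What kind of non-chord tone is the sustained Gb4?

Gb4 is a retardation.

The harmony at that moment is F minor triad (F, Ab, C); Gb4 is not a chord tone.
It is held over (the same pitch as the preceding Gb4) and left by step up to Ab4.
Held over from the previous chord and resolving up by step — a retardation.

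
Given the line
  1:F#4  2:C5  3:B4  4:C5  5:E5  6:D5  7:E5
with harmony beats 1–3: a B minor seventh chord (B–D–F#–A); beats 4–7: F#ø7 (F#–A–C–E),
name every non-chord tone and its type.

The harmony at that moment is B minor seventh chord (B, D, F#, A); C5 is not a chord tone.
It is approached by leap up from F#4 and left by step down to B4.
Leap in, step out — an appoggiatura.
The harmony at that moment is F# half-diminished seventh chord (F#, A, C, E); D5 is not a chord tone.
It is approached by step down from E5 and left by step up to E5.
Step away and step back to the same note — a neighbor tone (lower neighbor).

C5 (beat 2) — appoggiatura; D5 (beat 6) — neighbor tone.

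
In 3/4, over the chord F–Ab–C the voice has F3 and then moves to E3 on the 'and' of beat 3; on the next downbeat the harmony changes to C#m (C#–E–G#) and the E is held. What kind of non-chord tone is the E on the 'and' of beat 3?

Anticipation.

The harmony at that moment is F minor triad (F, Ab, C); E3 is not a chord tone.
It is approached by step down from F3 and then sustained as the same pitch into the next harmony.
Arriving early and becoming a chord tone when the harmony changes — an anticipation.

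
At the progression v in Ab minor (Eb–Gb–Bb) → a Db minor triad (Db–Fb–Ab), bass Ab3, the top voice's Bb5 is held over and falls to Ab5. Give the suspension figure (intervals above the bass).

At the second chord the bass is Ab3. The suspended Bb5 lies a ninth above the bass; after resolving down by step to Ab5, the interval above the bass becomes an octave.
Suspension figures are named by those two intervals: 9–8.

9–8 suspension.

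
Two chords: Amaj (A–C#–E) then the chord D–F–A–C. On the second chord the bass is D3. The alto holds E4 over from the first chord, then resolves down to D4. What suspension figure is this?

9–8 suspension.

At the second chord the bass is D3. The suspended E4 lies a ninth above the bass; after resolving down by step to D4, the interval above the bass becomes an octave.
Suspension figures are named by those two intervals: 9–8.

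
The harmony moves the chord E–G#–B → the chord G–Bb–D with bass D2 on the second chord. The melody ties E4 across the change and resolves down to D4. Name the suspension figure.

9–8 suspension.

At the second chord the bass is D2. The suspended E4 lies a ninth above the bass; after resolving down by step to D4, the interval above the bass becomes an octave.
Suspension figures are named by those two intervals: 9–8.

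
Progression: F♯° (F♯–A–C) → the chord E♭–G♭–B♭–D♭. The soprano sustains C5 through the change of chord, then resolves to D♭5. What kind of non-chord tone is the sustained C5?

The harmony at that moment is E♭ minor seventh chord (E♭, G♭, B♭, D♭); C5 is not a chord tone.
It is held over (the same pitch as the preceding C5) and left by step up to D♭5.
Held over from the previous chord and resolving up by step — a retardation.

C5 is a retardation.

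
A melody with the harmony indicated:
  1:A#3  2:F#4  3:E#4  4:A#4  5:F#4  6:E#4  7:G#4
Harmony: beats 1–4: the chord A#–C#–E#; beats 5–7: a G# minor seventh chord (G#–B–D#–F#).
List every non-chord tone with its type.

F#4 (beat 2) — appoggiatura; E#4 (beat 6) — escape tone.

The harmony at that moment is A# minor triad (A#, C#, E#); F#4 is not a chord tone.
It is approached by leap up from A#3 and left by step down to E#4.
Leap in, step out — an appoggiatura.
The harmony at that moment is G# minor seventh chord (G#, B, D#, F#); E#4 is not a chord tone.
It is approached by step down from F#4 and left by leap up to G#4.
Step in, leap out — an escape tone.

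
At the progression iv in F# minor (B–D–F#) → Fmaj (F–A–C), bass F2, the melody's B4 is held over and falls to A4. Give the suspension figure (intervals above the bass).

4–3 suspension.

At the second chord the bass is F2. The suspended B4 lies a fourth above the bass; after resolving down by step to A4, the interval above the bass becomes a third.
Suspension figures are named by those two intervals: 4–3.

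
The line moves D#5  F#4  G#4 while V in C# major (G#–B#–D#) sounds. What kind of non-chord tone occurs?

The harmony at that moment is G# major triad (G#, B#, D#); F#4 is not a chord tone.
It is approached by leap down from D#5 and left by step up to G#4.
Leap in, step out — an appoggiatura.

F#4 is an appoggiatura.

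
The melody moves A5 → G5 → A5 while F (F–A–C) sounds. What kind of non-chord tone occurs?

G5 is a neighbor tone.

The harmony at that moment is F major triad (F, A, C); G5 is not a chord tone.
It is approached by step down from A5 and left by step up to A5.
Step away and step back to the same note — a neighbor tone (lower neighbor).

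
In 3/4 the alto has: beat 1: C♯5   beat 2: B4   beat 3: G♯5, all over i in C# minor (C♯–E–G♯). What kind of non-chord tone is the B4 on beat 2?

The harmony at that moment is C♯ minor triad (C♯, E, G♯); B4 is not a chord tone.
It is approached by step down from C♯5 and left by leap up to G♯5.
Step in, leap out, on a weak beat — an escape tone.

Escape tone.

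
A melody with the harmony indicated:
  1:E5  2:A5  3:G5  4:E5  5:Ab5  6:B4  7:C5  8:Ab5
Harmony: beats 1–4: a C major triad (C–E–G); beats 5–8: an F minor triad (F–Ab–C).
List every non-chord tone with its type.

The harmony at that moment is C major triad (C, E, G); A5 is not a chord tone.
It is approached by leap up from E5 and left by step down to G5.
Leap in, step out — an appoggiatura.
The harmony at that moment is F minor triad (F, Ab, C); B4 is not a chord tone.
It is approached by leap down from Ab5 and left by step up to C5.
Leap in, step out — an appoggiatura.

A5 (beat 2) — appoggiatura; B4 (beat 6) — appoggiatura.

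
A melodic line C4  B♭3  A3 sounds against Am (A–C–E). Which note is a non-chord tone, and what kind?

B♭3 is a passing tone.

The harmony at that moment is A minor triad (A, C, E); B♭3 is not a chord tone.
It is approached by step down from C4 and left by step down to A3.
Step in, step out in the same direction — a passing tone.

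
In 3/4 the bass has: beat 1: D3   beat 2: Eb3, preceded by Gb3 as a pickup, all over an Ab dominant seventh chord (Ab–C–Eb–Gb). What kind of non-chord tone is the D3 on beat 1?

Appoggiatura.

The harmony at that moment is Ab dominant seventh chord (Ab, C, Eb, Gb); D3 is not a chord tone.
It is approached by leap down from Gb3 and left by step up to Eb3.
Leap in, step out, metrically accented — an appoggiatura.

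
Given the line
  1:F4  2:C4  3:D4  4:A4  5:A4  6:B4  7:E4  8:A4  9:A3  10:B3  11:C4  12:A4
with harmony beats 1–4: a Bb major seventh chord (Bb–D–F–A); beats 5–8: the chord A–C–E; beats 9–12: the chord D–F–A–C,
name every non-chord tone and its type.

The harmony at that moment is Bb major seventh chord (Bb, D, F, A); C4 is not a chord tone.
It is approached by leap down from F4 and left by step up to D4.
Leap in, step out — an appoggiatura.
The harmony at that moment is A minor triad (A, C, E); B4 is not a chord tone.
It is approached by step up from A4 and left by leap down to E4.
Step in, leap out — an escape tone.
The harmony at that moment is D minor seventh chord (D, F, A, C); B3 is not a chord tone.
It is approached by step up from A3 and left by step up to C4.
Step in, step out in the same direction — a passing tone.

C4 (beat 2) — appoggiatura; B4 (beat 6) — escape tone; B3 (beat 10) — passing tone.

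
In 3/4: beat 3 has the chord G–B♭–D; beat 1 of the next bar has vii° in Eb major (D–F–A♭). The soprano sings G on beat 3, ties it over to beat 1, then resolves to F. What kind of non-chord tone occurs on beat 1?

The harmony at that moment is D diminished triad (D, F, A♭); G is not a chord tone.
It is held over (the same pitch as the preceding G) and left by step down to F.
Held over from the previous chord and resolving down by step — a suspension.

Suspension.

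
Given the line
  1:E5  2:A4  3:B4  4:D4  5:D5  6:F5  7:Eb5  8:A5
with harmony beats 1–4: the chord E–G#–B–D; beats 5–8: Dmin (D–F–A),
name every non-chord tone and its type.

The harmony at that moment is E dominant seventh chord (E, G#, B, D); A4 is not a chord tone.
It is approached by leap down from E5 and left by step up to B4.
Leap in, step out — an appoggiatura.
The harmony at that moment is D minor triad (D, F, A); Eb5 is not a chord tone.
It is approached by step down from F5 and left by leap up to A5.
Step in, leap out — an escape tone.

A4 (beat 2) — appoggiatura; Eb5 (beat 7) — escape tone.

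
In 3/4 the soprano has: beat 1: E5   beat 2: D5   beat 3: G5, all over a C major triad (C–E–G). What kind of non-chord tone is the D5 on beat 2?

Escape tone.

The harmony at that moment is C major triad (C, E, G); D5 is not a chord tone.
It is approached by step down from E5 and left by leap up to G5.
Step in, leap out, on a weak beat — an escape tone.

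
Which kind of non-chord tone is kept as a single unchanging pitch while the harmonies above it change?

Pedal tone.

Approach: none. Departure: none — a single pitch is sustained while the chords change around it, passing through harmonies that do not contain it.
No melodic motion at all; the dissonance is created entirely by the moving harmonies against the stationary note — a pedal tone (pedal point).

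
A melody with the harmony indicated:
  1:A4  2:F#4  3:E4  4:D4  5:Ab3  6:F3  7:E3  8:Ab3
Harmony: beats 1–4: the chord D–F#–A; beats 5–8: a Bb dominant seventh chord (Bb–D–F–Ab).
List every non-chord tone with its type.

The harmony at that moment is D major triad (D, F#, A); E4 is not a chord tone.
It is approached by step down from F#4 and left by step down to D4.
Step in, step out in the same direction — a passing tone.
The harmony at that moment is Bb dominant seventh chord (Bb, D, F, Ab); E3 is not a chord tone.
It is approached by step down from F3 and left by leap up to Ab3.
Step in, leap out — an escape tone.

E4 (beat 3) — passing tone; E3 (beat 7) — escape tone.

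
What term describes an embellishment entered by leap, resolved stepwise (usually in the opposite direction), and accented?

Appoggiatura.

Approach: by leap. Departure: by step. Metric position: strong.
Leap in, step out, in a metrically strong position — an appoggiatura. (It is the mirror image of the escape tone, which steps in and leaps out from a weak position.)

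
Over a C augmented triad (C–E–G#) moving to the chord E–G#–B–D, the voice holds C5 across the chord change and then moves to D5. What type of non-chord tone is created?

C5 is a retardation.

The harmony at that moment is E dominant seventh chord (E, G#, B, D); C5 is not a chord tone.
It is held over (the same pitch as the preceding C5) and left by step up to D5.
Held over from the previous chord and resolving up by step — a retardation.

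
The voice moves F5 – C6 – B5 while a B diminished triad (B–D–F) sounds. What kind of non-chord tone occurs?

C6 is an appoggiatura.

The harmony at that moment is B diminished triad (B, D, F); C6 is not a chord tone.
It is approached by leap up from F5 and left by step down to B5.
Leap in, step out — an appoggiatura.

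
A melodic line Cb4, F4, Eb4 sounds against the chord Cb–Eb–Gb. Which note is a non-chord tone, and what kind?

The harmony at that moment is Cb major triad (Cb, Eb, Gb); F4 is not a chord tone.
It is approached by leap up from Cb4 and left by step down to Eb4.
Leap in, step out — an appoggiatura.

F4 is an appoggiatura.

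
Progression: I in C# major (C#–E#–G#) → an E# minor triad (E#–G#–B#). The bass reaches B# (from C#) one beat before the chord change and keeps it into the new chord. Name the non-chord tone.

The harmony at that moment is C# major triad (C#, E#, G#); B# is not a chord tone.
It is approached by step down from C# and then sustained as the same pitch into the next harmony.
Arriving early and becoming a chord tone when the harmony changes — an anticipation.

B# is an anticipation.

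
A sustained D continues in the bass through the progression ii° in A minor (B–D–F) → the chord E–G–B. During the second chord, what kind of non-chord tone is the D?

The harmony at that moment is E minor triad (E, G, B); D is not a chord tone.
It is held over (the same pitch as the preceding D) and then sustained as the same pitch into the next harmony.
Sustained through a change of harmony — a pedal tone.

Pedal tone (pedal point).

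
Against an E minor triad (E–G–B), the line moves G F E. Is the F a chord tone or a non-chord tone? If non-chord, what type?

The harmony at that moment is E minor triad (E, G, B); F is not a chord tone.
It is approached by step down from G and left by step down to E.
Step in, step out in the same direction — a passing tone.

Non-chord tone — a passing tone.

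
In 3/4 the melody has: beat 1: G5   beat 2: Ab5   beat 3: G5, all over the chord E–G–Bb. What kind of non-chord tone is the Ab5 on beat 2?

Upper neighbor tone.

The harmony at that moment is E diminished triad (E, G, Bb); Ab5 is not a chord tone.
It is approached by step up from G5 and left by step down to G5.
Step away and step back to the same note — a neighbor tone (upper neighbor).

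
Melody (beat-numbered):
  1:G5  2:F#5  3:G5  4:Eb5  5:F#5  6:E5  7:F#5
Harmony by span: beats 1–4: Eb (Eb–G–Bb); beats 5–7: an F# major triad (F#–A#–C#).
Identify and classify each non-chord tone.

The harmony at that moment is Eb major triad (Eb, G, Bb); F#5 is not a chord tone.
It is approached by step down from G5 and left by step up to G5.
Step away and step back to the same note — a neighbor tone (lower neighbor).
The harmony at that moment is F# major triad (F#, A#, C#); E5 is not a chord tone.
It is approached by step down from F#5 and left by step up to F#5.
Step away and step back to the same note — a neighbor tone (lower neighbor).

F#5 (beat 2) — neighbor tone; E5 (beat 6) — neighbor tone.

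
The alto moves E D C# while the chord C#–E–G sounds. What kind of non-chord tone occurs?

The harmony at that moment is C# diminished triad (C#, E, G); D is not a chord tone.
It is approached by step down from E and left by step down to C#.
Step in, step out in the same direction — a passing tone.

D is a passing tone.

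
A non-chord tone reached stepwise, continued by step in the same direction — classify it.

Approach: by step. Departure: by step, continuing in the same direction.
Stepwise on both sides with no change of direction means the note fills in the space between two different chord tones — a passing tone. (Had it turned back to its starting note it would be a neighbor tone instead.)

Passing tone.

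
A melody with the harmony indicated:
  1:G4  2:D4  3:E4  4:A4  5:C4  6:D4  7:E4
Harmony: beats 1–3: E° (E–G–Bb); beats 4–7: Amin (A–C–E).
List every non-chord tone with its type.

D4 (beat 2) — appoggiatura; D4 (beat 6) — passing tone.

The harmony at that moment is E diminished triad (E, G, Bb); D4 is not a chord tone.
It is approached by leap down from G4 and left by step up to E4.
Leap in, step out — an appoggiatura.
The harmony at that moment is A minor triad (A, C, E); D4 is not a chord tone.
It is approached by step up from C4 and left by step up to E4.
Step in, step out in the same direction — a passing tone.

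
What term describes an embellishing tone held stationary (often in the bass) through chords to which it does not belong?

Approach: none. Departure: none — a single pitch is sustained while the chords change around it, passing through harmonies that do not contain it.
No melodic motion at all; the dissonance is created entirely by the moving harmonies against the stationary note — a pedal tone (pedal point).

Pedal tone.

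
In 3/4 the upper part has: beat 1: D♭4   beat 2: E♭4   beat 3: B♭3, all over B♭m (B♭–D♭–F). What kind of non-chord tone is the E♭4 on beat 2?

The harmony at that moment is B♭ minor triad (B♭, D♭, F); E♭4 is not a chord tone.
It is approached by step up from D♭4 and left by leap down to B♭3.
Step in, leap out, on a weak beat — an escape tone.

Escape tone.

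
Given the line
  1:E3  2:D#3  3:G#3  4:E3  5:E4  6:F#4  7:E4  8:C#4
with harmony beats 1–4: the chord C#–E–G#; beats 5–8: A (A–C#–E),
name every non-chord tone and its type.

D#3 (beat 2) — escape tone; F#4 (beat 6) — neighbor tone.

The harmony at that moment is C# minor triad (C#, E, G#); D#3 is not a chord tone.
It is approached by step down from E3 and left by leap up to G#3.
Step in, leap out — an escape tone.
The harmony at that moment is A major triad (A, C#, E); F#4 is not a chord tone.
It is approached by step up from E4 and left by step down to E4.
Step away and step back to the same note — a neighbor tone (upper neighbor).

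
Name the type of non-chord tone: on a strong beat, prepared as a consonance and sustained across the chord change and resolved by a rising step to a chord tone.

Retardation.

Approach: by preparation — the pitch is first a chord tone, then held (tied or repeated) while the harmony changes under it. Departure: up by step. Metric position: strong.
A prepared dissonance that resolves upward by step — a retardation. (The same figure resolving downward would be a suspension.)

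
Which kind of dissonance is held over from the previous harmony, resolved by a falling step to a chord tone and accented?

Approach: by preparation — the pitch is first a chord tone, then held (tied or repeated) while the harmony changes under it. Departure: down by step. Metric position: strong.
A prepared dissonance that resolves downward by step — a suspension. (The same figure resolving upward would be a retardation.)

Suspension.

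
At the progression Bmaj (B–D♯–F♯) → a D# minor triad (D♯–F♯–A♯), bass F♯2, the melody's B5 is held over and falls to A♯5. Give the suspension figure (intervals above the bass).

At the second chord the bass is F♯2. The suspended B5 lies a fourth above the bass; after resolving down by step to A♯5, the interval above the bass becomes a third.
Suspension figures are named by those two intervals: 4–3.

4–3 suspension.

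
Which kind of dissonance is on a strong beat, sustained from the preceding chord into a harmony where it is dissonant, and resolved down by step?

Suspension.

Approach: by preparation — the pitch is first a chord tone, then held (tied or repeated) while the harmony changes under it. Departure: down by step. Metric position: strong.
A prepared dissonance that resolves downward by step — a suspension. (The same figure resolving upward would be a retardation.)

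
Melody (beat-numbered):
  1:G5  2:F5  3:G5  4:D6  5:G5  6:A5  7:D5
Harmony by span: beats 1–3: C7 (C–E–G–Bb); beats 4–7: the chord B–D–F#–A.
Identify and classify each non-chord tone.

The harmony at that moment is C dominant seventh chord (C, E, G, Bb); F5 is not a chord tone.
It is approached by step down from G5 and left by step up to G5.
Step away and step back to the same note — a neighbor tone (lower neighbor).
The harmony at that moment is B minor seventh chord (B, D, F#, A); G5 is not a chord tone.
It is approached by leap down from D6 and left by step up to A5.
Leap in, step out — an appoggiatura.

F5 (beat 2) — neighbor tone; G5 (beat 5) — appoggiatura.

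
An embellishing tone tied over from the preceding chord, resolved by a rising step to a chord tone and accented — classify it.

Retardation.

Approach: by preparation — the pitch is first a chord tone, then held (tied or repeated) while the harmony changes under it. Departure: up by step. Metric position: strong.
A prepared dissonance that resolves upward by step — a retardation. (The same figure resolving downward would be a suspension.)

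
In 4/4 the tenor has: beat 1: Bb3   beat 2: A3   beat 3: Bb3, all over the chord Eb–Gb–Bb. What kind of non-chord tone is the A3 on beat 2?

Lower neighbor tone.

The harmony at that moment is Eb minor triad (Eb, Gb, Bb); A3 is not a chord tone.
It is approached by step down from Bb3 and left by step up to Bb3.
Step away and step back to the same note — a neighbor tone (lower neighbor).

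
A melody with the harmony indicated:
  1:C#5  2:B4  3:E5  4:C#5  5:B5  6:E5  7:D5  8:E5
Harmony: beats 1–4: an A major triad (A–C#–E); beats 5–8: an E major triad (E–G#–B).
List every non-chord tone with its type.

The harmony at that moment is A major triad (A, C#, E); B4 is not a chord tone.
It is approached by step down from C#5 and left by leap up to E5.
Step in, leap out — an escape tone.
The harmony at that moment is E major triad (E, G#, B); D5 is not a chord tone.
It is approached by step down from E5 and left by step up to E5.
Step away and step back to the same note — a neighbor tone (lower neighbor).

B4 (beat 2) — escape tone; D5 (beat 7) — neighbor tone.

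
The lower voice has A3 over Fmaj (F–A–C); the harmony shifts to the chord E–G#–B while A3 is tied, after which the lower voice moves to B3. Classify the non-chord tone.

The harmony at that moment is E major triad (E, G#, B); A3 is not a chord tone.
It is held over (the same pitch as the preceding A3) and left by step up to B3.
Held over from the previous chord and resolving up by step — a retardation.

A3 is a retardation.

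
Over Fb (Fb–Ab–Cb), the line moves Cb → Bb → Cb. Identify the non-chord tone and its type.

Bb is a neighbor tone.

The harmony at that moment is Fb major triad (Fb, Ab, Cb); Bb is not a chord tone.
It is approached by step down from Cb and left by step up to Cb.
Step away and step back to the same note — a neighbor tone (lower neighbor).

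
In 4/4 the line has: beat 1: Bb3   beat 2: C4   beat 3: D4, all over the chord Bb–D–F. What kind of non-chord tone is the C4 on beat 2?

Passing tone.

The harmony at that moment is Bb major triad (Bb, D, F); C4 is not a chord tone.
It is approached by step up from Bb3 and left by step up to D4.
Step in, step out in the same direction — a passing tone.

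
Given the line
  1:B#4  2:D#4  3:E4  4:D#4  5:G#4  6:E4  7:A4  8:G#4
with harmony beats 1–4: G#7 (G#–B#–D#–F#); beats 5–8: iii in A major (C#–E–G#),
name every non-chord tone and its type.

The harmony at that moment is G# dominant seventh chord (G#, B#, D#, F#); E4 is not a chord tone.
It is approached by step up from D#4 and left by step down to D#4.
Step away and step back to the same note — a neighbor tone (upper neighbor).
The harmony at that moment is C# minor triad (C#, E, G#); A4 is not a chord tone.
It is approached by leap up from E4 and left by step down to G#4.
Leap in, step out — an appoggiatura.

E4 (beat 3) — neighbor tone; A4 (beat 7) — appoggiatura.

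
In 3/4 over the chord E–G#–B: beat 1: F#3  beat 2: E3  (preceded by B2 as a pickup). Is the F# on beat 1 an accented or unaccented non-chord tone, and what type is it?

The harmony at that moment is E major triad (E, G#, B); F#3 is not a chord tone.
It is approached by leap up from B2 and left by step down to E3.
Leap in, step out — an appoggiatura.
It falls on the downbeat, so it is accented.

Accented appoggiatura.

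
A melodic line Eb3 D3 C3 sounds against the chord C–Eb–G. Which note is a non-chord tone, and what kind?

The harmony at that moment is C minor triad (C, Eb, G); D3 is not a chord tone.
It is approached by step down from Eb3 and left by step down to C3.
Step in, step out in the same direction — a passing tone.

D3 is a passing tone.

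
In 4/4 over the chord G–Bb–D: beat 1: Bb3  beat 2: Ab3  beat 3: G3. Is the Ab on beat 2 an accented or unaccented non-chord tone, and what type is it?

Unaccented passing tone.

The harmony at that moment is G minor triad (G, Bb, D); Ab3 is not a chord tone.
It is approached by step down from Bb3 and left by step down to G3.
Step in, step out in the same direction — a passing tone.
It falls on a weak beat, so it is unaccented.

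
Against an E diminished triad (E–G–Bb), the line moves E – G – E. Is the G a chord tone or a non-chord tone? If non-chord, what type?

E diminished triad contains E, G, Bb; G is the third, so it is a chord tone.

Chord tone (the third of E diminished triad).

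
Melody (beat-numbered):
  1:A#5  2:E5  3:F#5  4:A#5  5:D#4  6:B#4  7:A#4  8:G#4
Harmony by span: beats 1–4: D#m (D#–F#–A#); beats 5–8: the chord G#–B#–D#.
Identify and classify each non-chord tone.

E5 (beat 2) — appoggiatura; A#4 (beat 7) — passing tone.

The harmony at that moment is D# minor triad (D#, F#, A#); E5 is not a chord tone.
It is approached by leap down from A#5 and left by step up to F#5.
Leap in, step out — an appoggiatura.
The harmony at that moment is G# major triad (G#, B#, D#); A#4 is not a chord tone.
It is approached by step down from B#4 and left by step down to G#4.
Step in, step out in the same direction — a passing tone.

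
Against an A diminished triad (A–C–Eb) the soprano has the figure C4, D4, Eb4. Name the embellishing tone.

The harmony at that moment is A diminished triad (A, C, Eb); D4 is not a chord tone.
It is approached by step up from C4 and left by step up to Eb4.
Step in, step out in the same direction — a passing tone.

D4 is a passing tone.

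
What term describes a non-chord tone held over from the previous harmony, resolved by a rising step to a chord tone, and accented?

Retardation.

Approach: by preparation — the pitch is first a chord tone, then held (tied or repeated) while the harmony changes under it. Departure: up by step. Metric position: strong.
A prepared dissonance that resolves upward by step — a retardation. (The same figure resolving downward would be a suspension.)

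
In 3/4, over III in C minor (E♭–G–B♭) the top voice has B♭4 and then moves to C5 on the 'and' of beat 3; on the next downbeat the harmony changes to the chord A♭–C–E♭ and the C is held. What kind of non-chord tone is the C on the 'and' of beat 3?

The harmony at that moment is E♭ major triad (E♭, G, B♭); C5 is not a chord tone.
It is approached by step up from B♭4 and then sustained as the same pitch into the next harmony.
Arriving early and becoming a chord tone when the harmony changes — an anticipation.

Anticipation.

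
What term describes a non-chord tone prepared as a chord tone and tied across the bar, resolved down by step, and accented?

Suspension.

Approach: by preparation — the pitch is first a chord tone, then held (tied or repeated) while the harmony changes under it. Departure: down by step. Metric position: strong.
A prepared dissonance that resolves downward by step — a suspension. (The same figure resolving upward would be a retardation.)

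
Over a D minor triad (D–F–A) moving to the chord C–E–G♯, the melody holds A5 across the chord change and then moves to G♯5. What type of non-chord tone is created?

A5 is a suspension.

The harmony at that moment is C augmented triad (C, E, G♯); A5 is not a chord tone.
It is held over (the same pitch as the preceding A5) and left by step down to G♯5.
Held over from the previous chord and resolving down by step — a suspension.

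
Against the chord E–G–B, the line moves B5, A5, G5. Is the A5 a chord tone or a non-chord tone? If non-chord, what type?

Non-chord tone — a passing tone.

The harmony at that moment is E minor triad (E, G, B); A5 is not a chord tone.
It is approached by step down from B5 and left by step down to G5.
Step in, step out in the same direction — a passing tone.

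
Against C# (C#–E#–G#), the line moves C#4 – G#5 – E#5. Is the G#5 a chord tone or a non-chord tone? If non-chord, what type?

Chord tone (the fifth of C# major triad).

C# major triad contains C#, E#, G#; G# is the fifth, so it is a chord tone.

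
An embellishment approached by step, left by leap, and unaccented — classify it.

Approach: by step. Departure: by leap. Metric position: weak.
Step in, leap out, from a weak position — an escape tone (échappée). (It is the mirror image of the appoggiatura, which leaps in and steps out on a strong beat.)

Escape tone.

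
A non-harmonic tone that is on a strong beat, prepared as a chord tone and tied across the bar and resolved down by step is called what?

Suspension.

Approach: by preparation — the pitch is first a chord tone, then held (tied or repeated) while the harmony changes under it. Departure: down by step. Metric position: strong.
A prepared dissonance that resolves downward by step — a suspension. (The same figure resolving upward would be a retardation.)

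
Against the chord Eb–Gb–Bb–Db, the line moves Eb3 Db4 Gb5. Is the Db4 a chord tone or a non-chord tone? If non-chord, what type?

Eb minor seventh chord contains Eb, Gb, Bb, Db; Db is the seventh, so it is a chord tone.

Chord tone (the seventh of Eb minor seventh chord).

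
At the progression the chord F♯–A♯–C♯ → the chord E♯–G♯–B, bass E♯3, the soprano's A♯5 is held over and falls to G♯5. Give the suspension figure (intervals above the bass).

4–3 suspension.

At the second chord the bass is E♯3. The suspended A♯5 lies a fourth above the bass; after resolving down by step to G♯5, the interval above the bass becomes a third.
Suspension figures are named by those two intervals: 4–3.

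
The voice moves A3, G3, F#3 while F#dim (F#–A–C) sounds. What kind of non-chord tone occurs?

The harmony at that moment is F# diminished triad (F#, A, C); G3 is not a chord tone.
It is approached by step down from A3 and left by step down to F#3.
Step in, step out in the same direction — a passing tone.

G3 is a passing tone.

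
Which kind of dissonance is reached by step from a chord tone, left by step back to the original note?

Approach: by step. Departure: by step in the opposite direction, back to the starting pitch.
Stepwise on both sides but reversing to return to the same chord tone — a neighbor tone. (Had it continued onward in the same direction it would be a passing tone instead.)

Neighbor tone.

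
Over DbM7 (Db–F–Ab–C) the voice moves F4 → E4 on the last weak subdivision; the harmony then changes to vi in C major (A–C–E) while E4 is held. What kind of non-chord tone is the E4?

The harmony at that moment is Db major seventh chord (Db, F, Ab, C); E4 is not a chord tone.
It is approached by step down from F4 and then sustained as the same pitch into the next harmony.
Arriving early and becoming a chord tone when the harmony changes — an anticipation.

E4 is an anticipation.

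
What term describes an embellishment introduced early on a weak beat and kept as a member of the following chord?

Approach: ahead of the chord change (typically by step), so it is dissonant against the current harmony. Departure: none — the same pitch is restated or held and is a chord tone of the new harmony.
Dissonant first, consonant once the harmony catches up: the note simply arrives early — an anticipation. (The reverse timing, consonant first and dissonant after the change, would be a suspension or retardation.)

Anticipation.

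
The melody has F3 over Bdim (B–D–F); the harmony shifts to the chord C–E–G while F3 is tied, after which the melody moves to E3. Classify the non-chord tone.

The harmony at that moment is C major triad (C, E, G); F3 is not a chord tone.
It is held over (the same pitch as the preceding F3) and left by step down to E3.
Held over from the previous chord and resolving down by step — a suspension.

F3 is a suspension.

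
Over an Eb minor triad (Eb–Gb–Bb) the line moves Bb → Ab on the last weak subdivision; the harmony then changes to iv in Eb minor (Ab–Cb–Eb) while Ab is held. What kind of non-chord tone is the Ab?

The harmony at that moment is Eb minor triad (Eb, Gb, Bb); Ab is not a chord tone.
It is approached by step down from Bb and then sustained as the same pitch into the next harmony.
Arriving early and becoming a chord tone when the harmony changes — an anticipation.

Ab is an anticipation.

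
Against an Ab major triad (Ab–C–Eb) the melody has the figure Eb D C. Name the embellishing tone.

The harmony at that moment is Ab major triad (Ab, C, Eb); D is not a chord tone.
It is approached by step down from Eb and left by step down to C.
Step in, step out in the same direction — a passing tone.

D is a passing tone.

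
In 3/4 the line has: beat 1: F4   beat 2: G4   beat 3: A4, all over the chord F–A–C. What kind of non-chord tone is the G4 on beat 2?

The harmony at that moment is F major triad (F, A, C); G4 is not a chord tone.
It is approached by step up from F4 and left by step up to A4.
Step in, step out in the same direction — a passing tone.

Passing tone.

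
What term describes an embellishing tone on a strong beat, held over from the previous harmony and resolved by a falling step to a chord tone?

Approach: by preparation — the pitch is first a chord tone, then held (tied or repeated) while the harmony changes under it. Departure: down by step. Metric position: strong.
A prepared dissonance that resolves downward by step — a suspension. (The same figure resolving upward would be a retardation.)

Suspension.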